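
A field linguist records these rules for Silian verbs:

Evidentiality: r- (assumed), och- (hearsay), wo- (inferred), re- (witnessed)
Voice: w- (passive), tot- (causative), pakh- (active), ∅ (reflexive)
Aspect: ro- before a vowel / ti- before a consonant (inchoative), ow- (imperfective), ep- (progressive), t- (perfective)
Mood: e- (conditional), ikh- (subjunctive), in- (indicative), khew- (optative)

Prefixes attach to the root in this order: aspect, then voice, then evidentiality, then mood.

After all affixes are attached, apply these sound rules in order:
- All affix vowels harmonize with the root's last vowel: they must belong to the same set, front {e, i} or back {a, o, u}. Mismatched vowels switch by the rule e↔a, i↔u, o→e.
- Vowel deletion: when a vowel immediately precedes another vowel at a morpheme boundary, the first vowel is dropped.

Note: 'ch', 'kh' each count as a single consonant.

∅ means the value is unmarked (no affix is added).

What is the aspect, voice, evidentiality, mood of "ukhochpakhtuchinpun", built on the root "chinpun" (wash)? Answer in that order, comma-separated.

inchoative, active, hearsay, subjunctive

Segment: ikh-och-pakh-ti-chinpun.
aspect: ro/ti- → inchoative.
voice: pakh- → active.
evidentiality: och- → hearsay.
mood: ikh- → subjunctive.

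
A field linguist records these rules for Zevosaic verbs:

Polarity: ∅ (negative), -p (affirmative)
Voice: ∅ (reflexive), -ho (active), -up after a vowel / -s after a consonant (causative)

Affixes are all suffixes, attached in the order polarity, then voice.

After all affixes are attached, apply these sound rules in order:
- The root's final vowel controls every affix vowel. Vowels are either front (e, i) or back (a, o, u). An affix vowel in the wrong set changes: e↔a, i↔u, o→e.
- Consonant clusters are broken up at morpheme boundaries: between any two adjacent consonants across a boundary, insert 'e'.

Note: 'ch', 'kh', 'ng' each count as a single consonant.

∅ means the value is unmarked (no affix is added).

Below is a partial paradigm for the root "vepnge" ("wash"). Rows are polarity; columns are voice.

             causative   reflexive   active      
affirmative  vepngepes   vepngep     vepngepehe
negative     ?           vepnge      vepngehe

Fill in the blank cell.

vepngeip

polarity = negative: zero marking, form stays vepnge.
Attach voice causative -up (after vowel 'e') → vepngeup.
Apply vowel harmony: vepngeup → vepngeip.
Epenthesis: no change.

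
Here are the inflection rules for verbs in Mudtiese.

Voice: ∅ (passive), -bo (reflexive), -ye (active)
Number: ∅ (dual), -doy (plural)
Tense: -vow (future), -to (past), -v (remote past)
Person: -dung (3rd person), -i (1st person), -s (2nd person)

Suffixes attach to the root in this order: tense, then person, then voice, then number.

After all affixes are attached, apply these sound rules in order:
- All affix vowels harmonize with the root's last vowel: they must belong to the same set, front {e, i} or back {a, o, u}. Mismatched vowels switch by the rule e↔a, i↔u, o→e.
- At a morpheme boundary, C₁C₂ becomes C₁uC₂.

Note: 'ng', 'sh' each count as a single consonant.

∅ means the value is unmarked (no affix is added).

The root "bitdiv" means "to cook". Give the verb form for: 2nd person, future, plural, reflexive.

bitdivuvewusubedey

Attach tense future -vow → bitdivvow.
Attach person 2nd person -s → bitdivvows.
Attach voice reflexive -bo → bitdivvowsbo.
Attach number plural -doy → bitdivvowsbodoy.
Apply vowel harmony: bitdivvowsbodoy → bitdivvewsbedey.
Apply epenthesis: bitdivvewsbedey → bitdivuvewusubedey.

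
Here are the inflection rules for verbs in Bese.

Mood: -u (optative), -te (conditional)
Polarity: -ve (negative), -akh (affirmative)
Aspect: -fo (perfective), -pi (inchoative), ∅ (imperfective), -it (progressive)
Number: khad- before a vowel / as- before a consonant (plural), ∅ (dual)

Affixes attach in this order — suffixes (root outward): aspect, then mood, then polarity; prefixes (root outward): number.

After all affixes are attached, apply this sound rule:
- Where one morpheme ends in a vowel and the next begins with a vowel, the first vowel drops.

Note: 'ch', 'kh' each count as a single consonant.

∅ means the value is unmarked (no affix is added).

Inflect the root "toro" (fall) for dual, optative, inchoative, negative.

Attach aspect inchoative -pi → toropi.
number = dual: zero marking, form stays toropi.
Attach mood optative -u → toropiu.
Attach polarity negative -ve → toropiuve.
Apply vowel deletion: toropiuve → toropuve.

toropuve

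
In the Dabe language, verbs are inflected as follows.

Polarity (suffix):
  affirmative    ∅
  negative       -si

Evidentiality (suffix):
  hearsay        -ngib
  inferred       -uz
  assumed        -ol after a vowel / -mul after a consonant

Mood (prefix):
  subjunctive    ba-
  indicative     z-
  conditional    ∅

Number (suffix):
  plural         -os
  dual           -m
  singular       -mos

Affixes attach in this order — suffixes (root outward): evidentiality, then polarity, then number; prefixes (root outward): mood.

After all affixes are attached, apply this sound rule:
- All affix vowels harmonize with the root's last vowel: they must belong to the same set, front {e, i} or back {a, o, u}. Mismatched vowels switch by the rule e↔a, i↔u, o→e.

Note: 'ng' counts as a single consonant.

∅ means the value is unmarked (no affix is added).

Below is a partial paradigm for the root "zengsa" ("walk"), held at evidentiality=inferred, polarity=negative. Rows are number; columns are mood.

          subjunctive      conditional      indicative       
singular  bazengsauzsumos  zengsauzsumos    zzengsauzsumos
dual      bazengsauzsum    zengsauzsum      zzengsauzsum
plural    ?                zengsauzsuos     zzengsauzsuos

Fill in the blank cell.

Attach evidentiality inferred -uz → zengsauz.
Attach mood subjunctive ba- → bazengsauz.
Attach polarity negative -si → bazengsauzsi.
Attach number plural -os → bazengsauzsios.
Apply vowel harmony: bazengsauzsios → bazengsauzsuos.

bazengsauzsuos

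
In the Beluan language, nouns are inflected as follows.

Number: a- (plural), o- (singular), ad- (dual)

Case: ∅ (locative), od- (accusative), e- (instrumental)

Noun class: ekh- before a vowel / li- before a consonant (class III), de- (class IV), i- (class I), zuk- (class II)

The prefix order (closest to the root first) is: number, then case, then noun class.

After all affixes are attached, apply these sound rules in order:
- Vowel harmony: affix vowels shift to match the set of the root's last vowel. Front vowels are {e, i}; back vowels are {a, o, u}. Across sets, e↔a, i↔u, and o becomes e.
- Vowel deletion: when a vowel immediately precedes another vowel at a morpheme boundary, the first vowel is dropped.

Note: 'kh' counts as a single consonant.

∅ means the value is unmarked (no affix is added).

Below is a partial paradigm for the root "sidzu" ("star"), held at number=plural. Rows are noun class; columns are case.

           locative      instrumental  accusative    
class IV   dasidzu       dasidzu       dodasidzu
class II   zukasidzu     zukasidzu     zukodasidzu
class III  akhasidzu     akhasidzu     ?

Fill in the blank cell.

akhodasidzu

Attach number plural a- → asidzu.
Attach case accusative od- → odasidzu.
Attach noun class class III ekh- (before vowel 'o') → ekhodasidzu.
Apply vowel harmony: ekhodasidzu → akhodasidzu.
Vowel deletion: no change.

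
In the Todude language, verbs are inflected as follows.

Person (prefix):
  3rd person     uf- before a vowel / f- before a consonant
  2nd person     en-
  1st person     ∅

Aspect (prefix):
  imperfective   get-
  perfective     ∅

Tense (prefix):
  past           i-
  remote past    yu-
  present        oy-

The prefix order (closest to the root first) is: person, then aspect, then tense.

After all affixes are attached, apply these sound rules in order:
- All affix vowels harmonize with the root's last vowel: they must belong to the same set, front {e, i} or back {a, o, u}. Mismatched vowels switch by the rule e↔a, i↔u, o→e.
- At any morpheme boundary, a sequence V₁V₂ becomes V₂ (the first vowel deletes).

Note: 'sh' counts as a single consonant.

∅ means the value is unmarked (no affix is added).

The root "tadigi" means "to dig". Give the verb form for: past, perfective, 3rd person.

Attach person 3rd person f- (before consonant 't') → ftadigi.
aspect = perfective: zero marking, form stays ftadigi.
Attach tense past i- → iftadigi.
Vowel harmony: no change.
Vowel deletion: no change.

iftadigi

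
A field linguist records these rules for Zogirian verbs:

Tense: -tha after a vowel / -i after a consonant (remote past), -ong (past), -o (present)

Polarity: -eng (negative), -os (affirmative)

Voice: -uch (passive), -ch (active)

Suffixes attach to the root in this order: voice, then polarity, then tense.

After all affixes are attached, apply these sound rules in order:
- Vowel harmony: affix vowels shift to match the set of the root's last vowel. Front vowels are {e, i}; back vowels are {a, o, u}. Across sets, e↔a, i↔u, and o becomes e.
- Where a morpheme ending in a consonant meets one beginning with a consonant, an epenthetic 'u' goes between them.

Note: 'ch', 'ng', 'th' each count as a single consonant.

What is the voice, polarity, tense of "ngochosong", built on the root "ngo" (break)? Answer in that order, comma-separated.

Segment: ngo-ch-os-ong.
voice: -ch → active.
polarity: -os → affirmative.
tense: -ong → past.

active, affirmative, past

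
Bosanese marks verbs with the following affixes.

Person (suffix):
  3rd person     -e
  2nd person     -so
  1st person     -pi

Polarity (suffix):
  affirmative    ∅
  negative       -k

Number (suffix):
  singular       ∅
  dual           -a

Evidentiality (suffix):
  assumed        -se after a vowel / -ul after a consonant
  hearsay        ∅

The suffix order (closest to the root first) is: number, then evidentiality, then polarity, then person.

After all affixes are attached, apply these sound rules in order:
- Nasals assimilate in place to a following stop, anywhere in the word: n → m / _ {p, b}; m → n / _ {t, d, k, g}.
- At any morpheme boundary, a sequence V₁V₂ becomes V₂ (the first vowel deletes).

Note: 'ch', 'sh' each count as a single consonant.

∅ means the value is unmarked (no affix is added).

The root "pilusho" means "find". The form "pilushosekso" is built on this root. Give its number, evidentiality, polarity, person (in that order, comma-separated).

singular, assumed, negative, 2nd person

Segment: pilusho-se-k-so.
number: ∅ → singular.
evidentiality: -se/ul → assumed.
polarity: -k → negative.
person: -so → 2nd person.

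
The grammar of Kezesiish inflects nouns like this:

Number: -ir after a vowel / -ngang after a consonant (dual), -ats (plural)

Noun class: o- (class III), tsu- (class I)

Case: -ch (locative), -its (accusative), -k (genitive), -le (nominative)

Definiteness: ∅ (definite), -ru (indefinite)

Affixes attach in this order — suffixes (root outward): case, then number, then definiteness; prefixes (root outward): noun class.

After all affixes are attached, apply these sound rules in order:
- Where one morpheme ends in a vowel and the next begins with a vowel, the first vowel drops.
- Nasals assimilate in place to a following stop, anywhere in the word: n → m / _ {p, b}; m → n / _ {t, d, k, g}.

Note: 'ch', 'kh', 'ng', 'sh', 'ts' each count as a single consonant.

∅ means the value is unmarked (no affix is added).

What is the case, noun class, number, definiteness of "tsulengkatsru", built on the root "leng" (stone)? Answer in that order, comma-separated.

Segment: tsu-leng-k-ats-ru.
case: -k → genitive.
noun class: tsu- → class I.
number: -ats → plural.
definiteness: -ru → indefinite.

genitive, class I, plural, indefinite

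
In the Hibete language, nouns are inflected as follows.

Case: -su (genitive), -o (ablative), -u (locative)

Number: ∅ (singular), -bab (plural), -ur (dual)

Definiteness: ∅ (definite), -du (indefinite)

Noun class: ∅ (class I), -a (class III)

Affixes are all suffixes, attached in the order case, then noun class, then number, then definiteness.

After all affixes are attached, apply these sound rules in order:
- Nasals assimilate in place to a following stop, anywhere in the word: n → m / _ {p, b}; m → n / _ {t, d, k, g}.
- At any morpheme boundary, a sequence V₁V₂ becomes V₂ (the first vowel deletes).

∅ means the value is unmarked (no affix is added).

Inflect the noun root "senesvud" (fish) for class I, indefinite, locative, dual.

senesvudurdu

Attach case locative -u → senesvudu.
noun class = class I: zero marking, form stays senesvudu.
Attach number dual -ur → senesvuduur.
Attach definiteness indefinite -du → senesvuduurdu.
Nasal assimilation: no change.
Apply vowel deletion: senesvuduurdu → senesvudurdu.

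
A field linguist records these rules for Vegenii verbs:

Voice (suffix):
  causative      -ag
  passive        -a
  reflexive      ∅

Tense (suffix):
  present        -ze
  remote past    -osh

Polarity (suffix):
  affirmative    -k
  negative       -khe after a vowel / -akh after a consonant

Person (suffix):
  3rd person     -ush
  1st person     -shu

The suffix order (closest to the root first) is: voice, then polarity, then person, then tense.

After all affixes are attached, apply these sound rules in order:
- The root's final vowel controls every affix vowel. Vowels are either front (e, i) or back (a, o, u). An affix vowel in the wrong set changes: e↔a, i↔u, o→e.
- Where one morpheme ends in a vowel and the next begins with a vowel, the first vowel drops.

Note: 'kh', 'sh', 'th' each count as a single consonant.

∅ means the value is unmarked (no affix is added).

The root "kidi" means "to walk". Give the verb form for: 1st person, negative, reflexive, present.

kidikheshize

voice = reflexive: zero marking, form stays kidi.
Attach polarity negative -khe (after vowel 'i') → kidikhe.
Attach person 1st person -shu → kidikheshu.
Attach tense present -ze → kidikheshuze.
Apply vowel harmony: kidikheshuze → kidikheshize.
Vowel deletion: no change.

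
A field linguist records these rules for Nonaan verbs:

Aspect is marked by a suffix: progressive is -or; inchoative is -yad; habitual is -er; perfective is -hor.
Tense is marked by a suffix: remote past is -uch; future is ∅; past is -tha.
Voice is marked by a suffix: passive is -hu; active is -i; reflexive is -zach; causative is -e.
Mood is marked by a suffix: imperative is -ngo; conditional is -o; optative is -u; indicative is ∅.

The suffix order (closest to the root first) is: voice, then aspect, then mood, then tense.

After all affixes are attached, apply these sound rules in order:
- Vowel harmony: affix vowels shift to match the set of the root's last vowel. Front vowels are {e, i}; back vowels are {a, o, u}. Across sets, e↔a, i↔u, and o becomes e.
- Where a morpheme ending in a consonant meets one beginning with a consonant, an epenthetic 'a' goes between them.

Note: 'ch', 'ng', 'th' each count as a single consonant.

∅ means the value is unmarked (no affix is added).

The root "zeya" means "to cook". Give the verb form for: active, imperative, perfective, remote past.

Attach voice active -i → zeyai.
Attach aspect perfective -hor → zeyaihor.
Attach mood imperative -ngo → zeyaihorngo.
Attach tense remote past -uch → zeyaihorngouch.
Apply vowel harmony: zeyaihorngouch → zeyauhorngouch.
Apply epenthesis: zeyauhorngouch → zeyauhorangouch.

zeyauhorangouch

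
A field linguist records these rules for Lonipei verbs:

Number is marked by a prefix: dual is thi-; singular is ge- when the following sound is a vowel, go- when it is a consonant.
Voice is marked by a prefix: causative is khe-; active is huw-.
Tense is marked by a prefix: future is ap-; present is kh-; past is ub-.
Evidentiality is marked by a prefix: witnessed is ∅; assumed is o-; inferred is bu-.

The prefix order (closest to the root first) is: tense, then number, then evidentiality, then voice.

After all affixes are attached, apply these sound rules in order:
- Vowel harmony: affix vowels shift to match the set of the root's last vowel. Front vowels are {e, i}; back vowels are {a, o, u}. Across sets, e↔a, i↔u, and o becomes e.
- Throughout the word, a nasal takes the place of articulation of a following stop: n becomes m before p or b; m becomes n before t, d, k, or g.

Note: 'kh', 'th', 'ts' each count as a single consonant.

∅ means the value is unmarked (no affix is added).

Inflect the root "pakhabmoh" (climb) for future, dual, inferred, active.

Attach tense future ap- → appakhabmoh.
Attach number dual thi- → thiappakhabmoh.
Attach evidentiality inferred bu- → buthiappakhabmoh.
Attach voice active huw- → huwbuthiappakhabmoh.
Apply vowel harmony: huwbuthiappakhabmoh → huwbuthuappakhabmoh.
Nasal assimilation: no change.

huwbuthuappakhabmoh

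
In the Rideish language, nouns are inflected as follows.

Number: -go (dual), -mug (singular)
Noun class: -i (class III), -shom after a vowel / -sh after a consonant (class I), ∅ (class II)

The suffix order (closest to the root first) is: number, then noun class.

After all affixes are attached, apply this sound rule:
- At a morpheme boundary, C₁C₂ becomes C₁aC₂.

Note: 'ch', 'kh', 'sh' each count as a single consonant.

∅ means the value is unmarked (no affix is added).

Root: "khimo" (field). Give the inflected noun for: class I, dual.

khimogoshom

Attach number dual -go → khimogo.
Attach noun class class I -shom (after vowel 'o') → khimogoshom.
Epenthesis: no change.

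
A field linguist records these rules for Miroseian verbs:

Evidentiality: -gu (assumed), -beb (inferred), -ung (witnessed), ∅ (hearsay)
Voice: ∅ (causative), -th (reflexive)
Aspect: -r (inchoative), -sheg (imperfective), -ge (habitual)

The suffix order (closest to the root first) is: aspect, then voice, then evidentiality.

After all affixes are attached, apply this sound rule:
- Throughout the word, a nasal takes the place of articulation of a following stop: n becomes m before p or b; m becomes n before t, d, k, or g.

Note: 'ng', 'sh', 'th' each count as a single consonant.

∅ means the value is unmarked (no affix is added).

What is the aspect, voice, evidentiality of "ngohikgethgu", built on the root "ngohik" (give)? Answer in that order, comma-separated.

Segment: ngohik-ge-th-gu.
aspect: -ge → habitual.
voice: -th → reflexive.
evidentiality: -gu → assumed.

habitual, reflexive, assumed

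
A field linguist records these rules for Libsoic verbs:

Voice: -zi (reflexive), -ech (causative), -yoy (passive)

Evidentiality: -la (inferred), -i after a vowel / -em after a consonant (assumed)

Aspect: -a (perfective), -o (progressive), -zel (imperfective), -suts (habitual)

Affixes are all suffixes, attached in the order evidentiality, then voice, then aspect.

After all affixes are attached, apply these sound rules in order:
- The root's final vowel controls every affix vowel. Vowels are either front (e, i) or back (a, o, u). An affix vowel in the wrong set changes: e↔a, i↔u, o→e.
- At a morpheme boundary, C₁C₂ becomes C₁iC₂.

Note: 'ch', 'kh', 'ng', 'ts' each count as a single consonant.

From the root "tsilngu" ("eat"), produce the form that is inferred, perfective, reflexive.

tsilngulazua

Attach evidentiality inferred -la → tsilngula.
Attach voice reflexive -zi → tsilngulazi.
Attach aspect perfective -a → tsilngulazia.
Apply vowel harmony: tsilngulazia → tsilngulazua.
Epenthesis: no change.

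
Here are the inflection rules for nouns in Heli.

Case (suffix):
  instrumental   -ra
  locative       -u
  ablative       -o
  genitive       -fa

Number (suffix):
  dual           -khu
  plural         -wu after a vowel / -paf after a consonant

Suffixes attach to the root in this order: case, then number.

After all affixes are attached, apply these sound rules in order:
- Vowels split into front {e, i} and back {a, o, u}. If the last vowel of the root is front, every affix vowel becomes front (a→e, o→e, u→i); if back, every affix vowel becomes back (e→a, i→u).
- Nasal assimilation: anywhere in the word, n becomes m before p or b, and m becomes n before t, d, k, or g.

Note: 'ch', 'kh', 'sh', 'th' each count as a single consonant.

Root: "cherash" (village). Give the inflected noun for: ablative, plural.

Attach case ablative -o → cherasho.
Attach number plural -wu (after vowel 'o') → cherashowu.
Vowel harmony: no change.
Nasal assimilation: no change.

cherashowu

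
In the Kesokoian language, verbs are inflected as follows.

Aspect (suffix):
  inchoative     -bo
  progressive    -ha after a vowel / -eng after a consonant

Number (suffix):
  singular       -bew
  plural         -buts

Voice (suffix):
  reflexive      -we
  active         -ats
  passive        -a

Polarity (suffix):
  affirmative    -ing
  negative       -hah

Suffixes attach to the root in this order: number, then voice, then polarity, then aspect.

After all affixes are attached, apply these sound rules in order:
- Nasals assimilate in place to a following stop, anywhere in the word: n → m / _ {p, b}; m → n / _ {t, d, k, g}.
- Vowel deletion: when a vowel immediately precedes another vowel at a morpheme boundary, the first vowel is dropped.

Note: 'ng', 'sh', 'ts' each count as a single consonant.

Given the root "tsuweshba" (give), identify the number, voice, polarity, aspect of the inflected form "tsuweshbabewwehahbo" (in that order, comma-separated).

Segment: tsuweshba-bew-we-hah-bo.
number: -bew → singular.
voice: -we → reflexive.
polarity: -hah → negative.
aspect: -bo → inchoative.

singular, reflexive, negative, inchoative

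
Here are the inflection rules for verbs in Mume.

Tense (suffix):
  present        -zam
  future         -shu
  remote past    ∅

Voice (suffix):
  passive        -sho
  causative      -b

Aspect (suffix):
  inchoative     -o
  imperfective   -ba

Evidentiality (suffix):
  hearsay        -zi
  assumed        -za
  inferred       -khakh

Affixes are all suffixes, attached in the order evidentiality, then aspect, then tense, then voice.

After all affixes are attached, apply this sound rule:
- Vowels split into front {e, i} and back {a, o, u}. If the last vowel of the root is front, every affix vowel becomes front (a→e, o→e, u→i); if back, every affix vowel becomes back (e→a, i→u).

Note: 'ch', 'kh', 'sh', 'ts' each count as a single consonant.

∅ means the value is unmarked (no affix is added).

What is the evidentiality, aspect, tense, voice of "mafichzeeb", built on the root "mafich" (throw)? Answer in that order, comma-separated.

Segment: mafich-za-o-b.
evidentiality: -za → assumed.
aspect: -o → inchoative.
tense: ∅ → remote past.
voice: -b → causative.

assumed, inchoative, remote past, causative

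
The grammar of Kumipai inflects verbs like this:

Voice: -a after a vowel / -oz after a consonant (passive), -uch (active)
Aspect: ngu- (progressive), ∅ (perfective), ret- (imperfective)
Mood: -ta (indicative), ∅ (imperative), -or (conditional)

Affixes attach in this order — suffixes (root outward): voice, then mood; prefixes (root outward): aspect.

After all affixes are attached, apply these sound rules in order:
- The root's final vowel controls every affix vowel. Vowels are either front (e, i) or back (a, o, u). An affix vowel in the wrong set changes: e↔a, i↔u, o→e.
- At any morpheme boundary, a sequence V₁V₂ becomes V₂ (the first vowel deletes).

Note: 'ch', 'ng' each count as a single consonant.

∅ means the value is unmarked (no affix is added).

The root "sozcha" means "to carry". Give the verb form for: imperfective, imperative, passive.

Attach voice passive -a (after vowel 'a') → sozchaa.
mood = imperative: zero marking, form stays sozchaa.
Attach aspect imperfective ret- → retsozchaa.
Apply vowel harmony: retsozchaa → ratsozchaa.
Apply vowel deletion: ratsozchaa → ratsozcha.

ratsozcha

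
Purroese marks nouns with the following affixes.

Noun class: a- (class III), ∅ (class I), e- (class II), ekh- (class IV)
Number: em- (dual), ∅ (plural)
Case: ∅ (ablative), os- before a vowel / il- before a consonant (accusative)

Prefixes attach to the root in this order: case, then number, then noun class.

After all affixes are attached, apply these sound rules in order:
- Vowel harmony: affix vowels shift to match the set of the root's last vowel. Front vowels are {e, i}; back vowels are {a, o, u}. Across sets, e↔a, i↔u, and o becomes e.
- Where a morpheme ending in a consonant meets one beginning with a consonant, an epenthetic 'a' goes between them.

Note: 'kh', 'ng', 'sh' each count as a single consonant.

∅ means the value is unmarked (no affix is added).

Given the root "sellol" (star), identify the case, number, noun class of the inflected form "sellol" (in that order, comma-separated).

Segment: sellol.
case: ∅ → ablative.
number: ∅ → plural.
noun class: ∅ → class I.

ablative, plural, class I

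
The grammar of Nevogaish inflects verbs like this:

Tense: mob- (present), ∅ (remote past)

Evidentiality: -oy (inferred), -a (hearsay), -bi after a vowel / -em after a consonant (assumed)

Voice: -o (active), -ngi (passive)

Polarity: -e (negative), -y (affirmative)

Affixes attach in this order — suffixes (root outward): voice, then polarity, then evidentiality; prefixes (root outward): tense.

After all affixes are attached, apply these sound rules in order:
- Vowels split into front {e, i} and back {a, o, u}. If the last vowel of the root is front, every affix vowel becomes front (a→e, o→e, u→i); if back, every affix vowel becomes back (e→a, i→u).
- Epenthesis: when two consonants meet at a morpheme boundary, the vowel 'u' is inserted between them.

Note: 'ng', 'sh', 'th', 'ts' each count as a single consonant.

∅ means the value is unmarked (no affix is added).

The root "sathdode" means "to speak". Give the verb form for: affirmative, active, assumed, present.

mebusathdodeeyem

Attach voice active -o → sathdodeo.
Attach polarity affirmative -y → sathdodeoy.
Attach evidentiality assumed -em (after consonant 'y') → sathdodeoyem.
Attach tense present mob- → mobsathdodeoyem.
Apply vowel harmony: mobsathdodeoyem → mebsathdodeeyem.
Apply epenthesis: mebsathdodeeyem → mebusathdodeeyem.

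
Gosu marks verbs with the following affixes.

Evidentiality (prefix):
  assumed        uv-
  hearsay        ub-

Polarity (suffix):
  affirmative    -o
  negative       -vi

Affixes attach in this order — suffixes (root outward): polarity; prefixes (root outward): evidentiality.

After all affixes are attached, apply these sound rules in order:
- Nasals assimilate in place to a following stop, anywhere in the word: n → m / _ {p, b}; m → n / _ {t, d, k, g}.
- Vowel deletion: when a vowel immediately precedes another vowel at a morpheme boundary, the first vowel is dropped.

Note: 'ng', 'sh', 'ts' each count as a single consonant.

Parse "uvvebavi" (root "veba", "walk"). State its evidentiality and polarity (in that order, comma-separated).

assumed, negative

Segment: uv-veba-vi.
evidentiality: uv- → assumed.
polarity: -vi → negative.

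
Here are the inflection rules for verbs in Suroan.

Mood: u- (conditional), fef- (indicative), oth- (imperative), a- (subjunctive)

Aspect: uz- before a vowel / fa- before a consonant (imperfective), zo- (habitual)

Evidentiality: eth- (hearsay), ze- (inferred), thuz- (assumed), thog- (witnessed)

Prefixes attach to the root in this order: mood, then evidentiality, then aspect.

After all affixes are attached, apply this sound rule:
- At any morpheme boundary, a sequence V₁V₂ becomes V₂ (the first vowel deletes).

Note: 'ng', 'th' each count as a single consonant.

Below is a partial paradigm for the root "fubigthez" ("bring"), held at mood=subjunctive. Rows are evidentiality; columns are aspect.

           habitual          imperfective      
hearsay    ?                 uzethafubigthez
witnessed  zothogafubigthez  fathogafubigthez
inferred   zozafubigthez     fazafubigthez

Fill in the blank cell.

zethafubigthez

Attach mood subjunctive a- → afubigthez.
Attach evidentiality hearsay eth- → ethafubigthez.
Attach aspect habitual zo- → zoethafubigthez.
Apply vowel deletion: zoethafubigthez → zethafubigthez.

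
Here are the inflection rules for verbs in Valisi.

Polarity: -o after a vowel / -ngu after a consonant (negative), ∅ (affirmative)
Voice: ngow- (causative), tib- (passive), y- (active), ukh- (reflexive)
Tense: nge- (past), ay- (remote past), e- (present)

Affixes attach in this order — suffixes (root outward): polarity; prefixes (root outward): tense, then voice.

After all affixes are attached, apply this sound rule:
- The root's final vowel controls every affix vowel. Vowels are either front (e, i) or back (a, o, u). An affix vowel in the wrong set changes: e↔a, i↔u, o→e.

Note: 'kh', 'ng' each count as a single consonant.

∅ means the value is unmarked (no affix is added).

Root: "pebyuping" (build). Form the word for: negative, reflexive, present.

Attach tense present e- → epebyuping.
Attach polarity negative -ngu (after consonant 'ng') → epebyupingngu.
Attach voice reflexive ukh- → ukhepebyupingngu.
Apply vowel harmony: ukhepebyupingngu → ikhepebyupingngi.

ikhepebyupingngi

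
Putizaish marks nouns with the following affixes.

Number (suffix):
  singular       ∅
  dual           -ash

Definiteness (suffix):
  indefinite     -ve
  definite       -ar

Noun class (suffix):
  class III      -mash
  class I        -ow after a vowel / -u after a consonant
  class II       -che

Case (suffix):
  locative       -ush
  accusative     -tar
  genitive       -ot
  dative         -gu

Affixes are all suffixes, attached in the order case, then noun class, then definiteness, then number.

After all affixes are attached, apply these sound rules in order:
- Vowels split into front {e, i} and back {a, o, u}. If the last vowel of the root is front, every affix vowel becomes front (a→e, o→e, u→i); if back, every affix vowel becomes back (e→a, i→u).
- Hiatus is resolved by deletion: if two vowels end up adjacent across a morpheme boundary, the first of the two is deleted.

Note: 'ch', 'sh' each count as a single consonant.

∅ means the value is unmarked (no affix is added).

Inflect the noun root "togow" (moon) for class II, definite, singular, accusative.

togowtarchar

Attach case accusative -tar → togowtar.
Attach noun class class II -che → togowtarche.
Attach definiteness definite -ar → togowtarchear.
number = singular: zero marking, form stays togowtarchear.
Apply vowel harmony: togowtarchear → togowtarchaar.
Apply vowel deletion: togowtarchaar → togowtarchar.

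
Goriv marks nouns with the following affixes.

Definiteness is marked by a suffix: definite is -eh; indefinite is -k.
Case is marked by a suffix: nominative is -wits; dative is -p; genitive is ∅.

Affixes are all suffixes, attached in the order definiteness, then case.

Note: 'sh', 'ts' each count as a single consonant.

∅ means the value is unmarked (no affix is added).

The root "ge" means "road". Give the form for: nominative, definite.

Attach definiteness definite -eh → geeh.
Attach case nominative -wits → geehwits.

geehwits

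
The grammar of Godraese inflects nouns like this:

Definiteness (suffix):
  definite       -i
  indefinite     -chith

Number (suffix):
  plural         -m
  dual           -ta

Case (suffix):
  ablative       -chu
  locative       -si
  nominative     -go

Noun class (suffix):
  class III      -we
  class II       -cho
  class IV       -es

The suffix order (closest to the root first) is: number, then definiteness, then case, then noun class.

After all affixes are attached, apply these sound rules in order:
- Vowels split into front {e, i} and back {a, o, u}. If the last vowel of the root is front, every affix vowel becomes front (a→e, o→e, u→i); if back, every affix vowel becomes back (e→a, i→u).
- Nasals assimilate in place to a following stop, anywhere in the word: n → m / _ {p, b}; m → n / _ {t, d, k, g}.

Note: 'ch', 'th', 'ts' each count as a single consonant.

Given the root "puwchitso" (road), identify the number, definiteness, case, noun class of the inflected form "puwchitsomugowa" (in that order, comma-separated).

plural, definite, nominative, class III

Segment: puwchitso-m-i-go-we.
number: -m → plural.
definiteness: -i → definite.
case: -go → nominative.
noun class: -we → class III.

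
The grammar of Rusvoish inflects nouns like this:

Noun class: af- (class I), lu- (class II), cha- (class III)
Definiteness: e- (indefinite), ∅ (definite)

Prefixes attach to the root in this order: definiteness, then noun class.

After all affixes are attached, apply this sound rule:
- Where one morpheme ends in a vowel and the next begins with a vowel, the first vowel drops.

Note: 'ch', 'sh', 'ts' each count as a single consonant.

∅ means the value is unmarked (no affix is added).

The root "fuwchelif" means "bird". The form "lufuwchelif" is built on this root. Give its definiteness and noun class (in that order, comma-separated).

Segment: lu-fuwchelif.
definiteness: ∅ → definite.
noun class: lu- → class II.

definite, class II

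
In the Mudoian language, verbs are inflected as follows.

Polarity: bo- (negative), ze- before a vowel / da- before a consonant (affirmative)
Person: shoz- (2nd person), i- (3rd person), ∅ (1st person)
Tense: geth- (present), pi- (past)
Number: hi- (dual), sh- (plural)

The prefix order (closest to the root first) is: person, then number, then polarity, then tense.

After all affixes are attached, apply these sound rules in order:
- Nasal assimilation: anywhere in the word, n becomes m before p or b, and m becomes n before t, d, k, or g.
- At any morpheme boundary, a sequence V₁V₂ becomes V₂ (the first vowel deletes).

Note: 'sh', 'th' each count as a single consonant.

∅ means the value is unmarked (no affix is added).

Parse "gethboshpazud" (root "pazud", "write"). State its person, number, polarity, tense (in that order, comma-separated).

1st person, plural, negative, present

Segment: geth-bo-sh-pazud.
person: ∅ → 1st person.
number: sh- → plural.
polarity: bo- → negative.
tense: geth- → present.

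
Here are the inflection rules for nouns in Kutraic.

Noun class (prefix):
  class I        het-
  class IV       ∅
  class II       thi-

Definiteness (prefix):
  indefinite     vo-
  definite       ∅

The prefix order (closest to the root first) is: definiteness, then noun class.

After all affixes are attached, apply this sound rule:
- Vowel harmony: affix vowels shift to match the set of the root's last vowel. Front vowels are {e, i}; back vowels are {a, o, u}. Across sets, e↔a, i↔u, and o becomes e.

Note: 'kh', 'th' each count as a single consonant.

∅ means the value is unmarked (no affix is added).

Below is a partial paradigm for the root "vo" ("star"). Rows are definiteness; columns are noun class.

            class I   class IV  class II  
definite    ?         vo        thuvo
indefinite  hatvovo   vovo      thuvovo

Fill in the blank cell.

hatvo

definiteness = definite: zero marking, form stays vo.
Attach noun class class I het- → hetvo.
Apply vowel harmony: hetvo → hatvo.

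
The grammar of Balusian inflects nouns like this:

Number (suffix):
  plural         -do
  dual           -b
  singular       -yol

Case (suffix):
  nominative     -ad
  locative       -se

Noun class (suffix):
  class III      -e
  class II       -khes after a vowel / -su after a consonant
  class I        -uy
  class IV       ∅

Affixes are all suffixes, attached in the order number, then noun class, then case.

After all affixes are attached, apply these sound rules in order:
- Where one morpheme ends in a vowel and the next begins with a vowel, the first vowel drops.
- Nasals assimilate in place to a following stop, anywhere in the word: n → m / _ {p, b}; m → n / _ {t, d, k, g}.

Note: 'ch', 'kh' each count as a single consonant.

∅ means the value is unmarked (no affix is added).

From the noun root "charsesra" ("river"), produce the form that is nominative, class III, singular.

Attach number singular -yol → charsesrayol.
Attach noun class class III -e → charsesrayole.
Attach case nominative -ad → charsesrayolead.
Apply vowel deletion: charsesrayolead → charsesrayolad.
Nasal assimilation: no change.

charsesrayolad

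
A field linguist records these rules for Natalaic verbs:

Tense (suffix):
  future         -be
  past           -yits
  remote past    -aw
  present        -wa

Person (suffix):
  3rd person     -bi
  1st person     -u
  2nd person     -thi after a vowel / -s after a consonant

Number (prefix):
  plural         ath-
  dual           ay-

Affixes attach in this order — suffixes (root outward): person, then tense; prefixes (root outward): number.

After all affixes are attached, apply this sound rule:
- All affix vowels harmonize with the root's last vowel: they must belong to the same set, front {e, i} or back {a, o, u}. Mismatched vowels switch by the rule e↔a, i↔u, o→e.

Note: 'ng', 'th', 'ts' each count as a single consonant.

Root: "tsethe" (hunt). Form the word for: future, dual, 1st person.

Attach number dual ay- → aytsethe.
Attach person 1st person -u → aytsetheu.
Attach tense future -be → aytsetheube.
Apply vowel harmony: aytsetheube → eytsetheibe.

eytsetheibe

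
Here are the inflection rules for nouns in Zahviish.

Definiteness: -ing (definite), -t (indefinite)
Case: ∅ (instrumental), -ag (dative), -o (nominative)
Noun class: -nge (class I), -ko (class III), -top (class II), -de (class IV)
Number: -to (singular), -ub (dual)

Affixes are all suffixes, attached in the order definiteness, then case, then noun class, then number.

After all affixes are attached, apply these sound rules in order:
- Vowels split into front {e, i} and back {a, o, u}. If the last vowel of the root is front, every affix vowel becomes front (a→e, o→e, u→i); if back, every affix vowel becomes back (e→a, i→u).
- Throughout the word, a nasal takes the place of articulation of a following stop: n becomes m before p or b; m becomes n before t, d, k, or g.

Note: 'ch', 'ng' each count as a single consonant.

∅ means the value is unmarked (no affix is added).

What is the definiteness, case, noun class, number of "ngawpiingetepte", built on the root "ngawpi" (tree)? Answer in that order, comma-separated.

definite, nominative, class II, singular

Segment: ngawpi-ing-o-top-to.
definiteness: -ing → definite.
case: -o → nominative.
noun class: -top → class II.
number: -to → singular.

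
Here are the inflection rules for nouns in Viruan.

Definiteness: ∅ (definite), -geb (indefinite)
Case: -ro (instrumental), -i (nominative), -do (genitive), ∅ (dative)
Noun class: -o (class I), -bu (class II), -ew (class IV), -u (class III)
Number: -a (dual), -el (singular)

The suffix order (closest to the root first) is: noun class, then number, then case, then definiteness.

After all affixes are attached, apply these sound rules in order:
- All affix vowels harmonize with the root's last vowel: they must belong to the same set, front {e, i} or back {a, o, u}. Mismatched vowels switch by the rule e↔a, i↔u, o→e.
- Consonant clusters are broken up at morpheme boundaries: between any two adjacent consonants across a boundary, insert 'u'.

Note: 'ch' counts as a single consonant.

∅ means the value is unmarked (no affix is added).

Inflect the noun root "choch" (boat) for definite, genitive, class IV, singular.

Attach noun class class IV -ew → chochew.
Attach number singular -el → chochewel.
Attach case genitive -do → chocheweldo.
definiteness = definite: zero marking, form stays chocheweldo.
Apply vowel harmony: chocheweldo → chochawaldo.
Apply epenthesis: chochawaldo → chochawaludo.

chochawaludo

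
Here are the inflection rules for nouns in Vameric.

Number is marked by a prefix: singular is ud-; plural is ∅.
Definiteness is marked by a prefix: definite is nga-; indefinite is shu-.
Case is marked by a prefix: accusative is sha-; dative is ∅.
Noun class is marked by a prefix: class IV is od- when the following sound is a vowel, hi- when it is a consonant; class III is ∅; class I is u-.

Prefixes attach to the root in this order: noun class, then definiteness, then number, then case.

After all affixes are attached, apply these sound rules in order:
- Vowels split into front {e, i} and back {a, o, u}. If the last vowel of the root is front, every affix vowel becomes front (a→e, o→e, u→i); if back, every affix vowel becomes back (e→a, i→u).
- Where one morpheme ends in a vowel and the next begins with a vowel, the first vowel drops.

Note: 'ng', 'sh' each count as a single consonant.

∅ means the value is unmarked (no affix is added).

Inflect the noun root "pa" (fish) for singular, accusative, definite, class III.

noun class = class III: zero marking, form stays pa.
Attach definiteness definite nga- → ngapa.
Attach number singular ud- → udngapa.
Attach case accusative sha- → shaudngapa.
Vowel harmony: no change.
Apply vowel deletion: shaudngapa → shudngapa.

shudngapa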